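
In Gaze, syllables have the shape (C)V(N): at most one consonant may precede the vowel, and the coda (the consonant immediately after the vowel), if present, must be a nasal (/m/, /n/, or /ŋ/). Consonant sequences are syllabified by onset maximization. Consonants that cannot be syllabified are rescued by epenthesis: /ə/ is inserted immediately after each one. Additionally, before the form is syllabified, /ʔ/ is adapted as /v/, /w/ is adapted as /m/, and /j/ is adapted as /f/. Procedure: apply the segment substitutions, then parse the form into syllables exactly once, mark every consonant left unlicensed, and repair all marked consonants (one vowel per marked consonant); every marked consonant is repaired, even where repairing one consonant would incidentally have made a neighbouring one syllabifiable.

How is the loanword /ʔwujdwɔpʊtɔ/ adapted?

vəmufədəmɔpʊtɔ

Substitution: /ʔ/ → /v/, /w/ → /m/, /j/ → /f/, giving /vmufdmɔpʊtɔ/.
The consonants /v/, /f/, /d/ cannot be parsed into a legal (C)V(N) syllable (only a nasal (/m/, /n/, or /ŋ/) is licensed in coda position; onsets are limited to one consonant).
Each unlicensed consonant becomes the onset of a new syllable: /v/ → /və/, /f/ → /fə/, /d/ → /də/.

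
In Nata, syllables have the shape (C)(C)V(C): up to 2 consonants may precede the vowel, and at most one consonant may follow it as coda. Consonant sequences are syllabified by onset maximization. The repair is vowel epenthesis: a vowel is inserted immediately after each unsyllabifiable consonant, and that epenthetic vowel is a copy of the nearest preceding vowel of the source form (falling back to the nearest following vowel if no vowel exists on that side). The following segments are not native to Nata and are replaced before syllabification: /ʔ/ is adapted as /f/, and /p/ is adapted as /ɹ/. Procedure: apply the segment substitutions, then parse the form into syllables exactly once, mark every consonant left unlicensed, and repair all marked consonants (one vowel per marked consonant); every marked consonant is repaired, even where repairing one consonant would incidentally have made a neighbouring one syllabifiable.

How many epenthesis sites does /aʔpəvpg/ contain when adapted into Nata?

After substitution the input is /afɹəvɹg/.
The unsyllabifiable consonants are /ɹ/, /g/; each receives one epenthetic vowel.

2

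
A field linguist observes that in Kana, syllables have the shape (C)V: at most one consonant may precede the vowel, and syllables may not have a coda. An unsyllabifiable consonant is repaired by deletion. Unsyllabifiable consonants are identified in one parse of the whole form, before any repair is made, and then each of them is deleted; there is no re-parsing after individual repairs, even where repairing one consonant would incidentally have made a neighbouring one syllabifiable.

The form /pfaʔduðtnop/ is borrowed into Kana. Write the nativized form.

faduno

Syllabifying with onset maximization leaves /p/, /ʔ/, /ð/, /t/, /p/ stranded (no codas are permitted; onsets are limited to one consonant).
Each unlicensed consonant is deleted: /p/, /ʔ/, /ð/, /t/, /p/.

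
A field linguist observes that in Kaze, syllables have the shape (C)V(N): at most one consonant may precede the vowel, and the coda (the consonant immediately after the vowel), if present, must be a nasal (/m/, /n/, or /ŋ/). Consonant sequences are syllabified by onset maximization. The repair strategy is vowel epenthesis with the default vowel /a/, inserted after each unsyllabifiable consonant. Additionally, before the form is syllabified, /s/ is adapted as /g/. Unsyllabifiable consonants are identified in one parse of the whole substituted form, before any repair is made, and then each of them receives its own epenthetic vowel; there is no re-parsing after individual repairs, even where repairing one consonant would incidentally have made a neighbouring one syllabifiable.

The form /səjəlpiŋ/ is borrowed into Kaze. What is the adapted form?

Substitution: /s/ → /g/, giving /gəjəlpiŋ/.
Under (C)V(N), the unsyllabifiable consonants are /l/ (only a nasal (/m/, /n/, or /ŋ/) is licensed in coda position; onsets are limited to one consonant).
Each unlicensed consonant becomes the onset of a new syllable: /l/ → /la/.

gəjəlapiŋ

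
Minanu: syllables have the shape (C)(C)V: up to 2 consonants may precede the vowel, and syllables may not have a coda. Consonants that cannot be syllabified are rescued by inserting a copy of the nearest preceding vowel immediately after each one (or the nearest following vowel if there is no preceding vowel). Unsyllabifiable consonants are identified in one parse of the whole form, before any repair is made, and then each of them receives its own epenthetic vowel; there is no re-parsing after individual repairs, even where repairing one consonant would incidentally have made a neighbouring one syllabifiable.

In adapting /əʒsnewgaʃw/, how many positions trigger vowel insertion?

3

The unsyllabifiable consonants are /ʒ/, /ʃ/, /w/; each receives one epenthetic vowel.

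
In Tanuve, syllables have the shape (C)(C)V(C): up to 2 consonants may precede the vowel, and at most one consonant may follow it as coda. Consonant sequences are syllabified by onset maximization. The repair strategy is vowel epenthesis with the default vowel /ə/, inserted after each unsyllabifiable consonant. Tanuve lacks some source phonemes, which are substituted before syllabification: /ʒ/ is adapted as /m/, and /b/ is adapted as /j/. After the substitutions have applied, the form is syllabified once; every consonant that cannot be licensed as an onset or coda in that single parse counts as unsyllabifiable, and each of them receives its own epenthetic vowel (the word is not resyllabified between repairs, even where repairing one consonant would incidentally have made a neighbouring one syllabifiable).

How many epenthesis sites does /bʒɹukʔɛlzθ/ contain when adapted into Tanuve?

3

After substitution the input is /jmɹukʔɛlzθ/.
The unsyllabifiable consonants are /j/, /z/, /θ/; each receives one epenthetic vowel.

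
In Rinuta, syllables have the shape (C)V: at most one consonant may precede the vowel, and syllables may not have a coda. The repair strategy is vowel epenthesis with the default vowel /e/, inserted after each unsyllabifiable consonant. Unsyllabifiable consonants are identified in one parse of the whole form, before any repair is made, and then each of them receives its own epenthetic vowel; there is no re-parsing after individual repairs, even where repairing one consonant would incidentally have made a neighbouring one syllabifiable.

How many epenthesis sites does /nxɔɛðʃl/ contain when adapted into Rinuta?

The unsyllabifiable consonants are /n/, /ð/, /ʃ/, /l/; each receives one epenthetic vowel.

4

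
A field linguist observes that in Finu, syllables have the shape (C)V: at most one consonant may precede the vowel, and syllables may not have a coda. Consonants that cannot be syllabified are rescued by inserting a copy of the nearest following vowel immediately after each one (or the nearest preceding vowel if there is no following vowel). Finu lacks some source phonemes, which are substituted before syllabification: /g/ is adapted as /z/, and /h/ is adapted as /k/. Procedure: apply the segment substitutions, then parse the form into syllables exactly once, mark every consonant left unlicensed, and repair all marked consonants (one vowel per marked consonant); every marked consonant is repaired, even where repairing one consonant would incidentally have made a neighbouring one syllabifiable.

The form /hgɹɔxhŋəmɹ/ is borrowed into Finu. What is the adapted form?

Substitution: /h/ → /k/, /g/ → /z/, giving /kzɹɔxkŋəmɹ/.
The consonants /k/, /z/, /x/, /k/, /m/, /ɹ/ cannot be parsed into a legal (C)V syllable (no codas are permitted; onsets are limited to one consonant).
Each unlicensed consonant becomes the onset of a new syllable: /k/ → /kɔ/, /z/ → /zɔ/, /x/ → /xə/, /k/ → /kə/, /m/ → /mə/, /ɹ/ → /ɹə/.

kɔzɔɹɔxəkəŋəməɹə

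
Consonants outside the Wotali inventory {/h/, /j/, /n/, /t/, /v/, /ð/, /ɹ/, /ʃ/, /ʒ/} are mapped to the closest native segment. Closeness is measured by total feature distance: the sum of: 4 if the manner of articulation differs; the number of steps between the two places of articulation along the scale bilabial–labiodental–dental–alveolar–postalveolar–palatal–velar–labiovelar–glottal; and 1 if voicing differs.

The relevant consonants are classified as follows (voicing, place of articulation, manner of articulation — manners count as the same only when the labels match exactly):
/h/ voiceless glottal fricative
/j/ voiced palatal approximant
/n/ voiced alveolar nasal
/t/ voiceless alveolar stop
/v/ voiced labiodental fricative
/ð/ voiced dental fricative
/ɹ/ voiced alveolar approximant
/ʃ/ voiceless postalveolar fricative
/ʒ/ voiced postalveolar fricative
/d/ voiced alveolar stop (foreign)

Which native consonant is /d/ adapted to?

t

/t/ is closest: same manner (stop), place distance 0 (alveolar→alveolar), voicing differs (+1); total 1. Next closest is /n/ at distance 4.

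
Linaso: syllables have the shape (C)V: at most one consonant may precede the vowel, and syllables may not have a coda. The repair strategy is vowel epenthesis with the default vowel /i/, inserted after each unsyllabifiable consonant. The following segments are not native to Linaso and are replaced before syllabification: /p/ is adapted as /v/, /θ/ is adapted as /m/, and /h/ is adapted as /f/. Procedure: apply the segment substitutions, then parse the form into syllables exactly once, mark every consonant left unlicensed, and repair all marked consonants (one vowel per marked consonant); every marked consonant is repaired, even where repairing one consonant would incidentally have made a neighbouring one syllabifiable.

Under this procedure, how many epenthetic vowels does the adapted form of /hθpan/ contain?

After substitution the input is /fmvan/.
The unsyllabifiable consonants are /f/, /m/, /n/; each receives one epenthetic vowel.

3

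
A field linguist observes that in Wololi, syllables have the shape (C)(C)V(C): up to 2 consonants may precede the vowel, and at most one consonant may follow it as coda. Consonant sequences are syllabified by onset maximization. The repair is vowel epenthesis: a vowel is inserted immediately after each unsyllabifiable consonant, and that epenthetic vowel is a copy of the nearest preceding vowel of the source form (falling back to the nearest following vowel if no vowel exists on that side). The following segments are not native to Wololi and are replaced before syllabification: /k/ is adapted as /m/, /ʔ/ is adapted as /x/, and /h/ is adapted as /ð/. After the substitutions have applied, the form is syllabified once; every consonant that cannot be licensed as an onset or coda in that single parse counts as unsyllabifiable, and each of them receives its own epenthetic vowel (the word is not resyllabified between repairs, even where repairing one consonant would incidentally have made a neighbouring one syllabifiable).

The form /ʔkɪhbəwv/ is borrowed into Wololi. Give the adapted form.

xmɪðbəwvə

Substitution: /ʔ/ → /x/, /k/ → /m/, /h/ → /ð/, giving /xmɪðbəwv/.
Under (C)(C)V(C), the unsyllabifiable consonants are /v/ (at most one coda consonant is licensed; onsets may contain at most 2 consonants).
Inserting the epenthetic vowel yields /v/ → /və/.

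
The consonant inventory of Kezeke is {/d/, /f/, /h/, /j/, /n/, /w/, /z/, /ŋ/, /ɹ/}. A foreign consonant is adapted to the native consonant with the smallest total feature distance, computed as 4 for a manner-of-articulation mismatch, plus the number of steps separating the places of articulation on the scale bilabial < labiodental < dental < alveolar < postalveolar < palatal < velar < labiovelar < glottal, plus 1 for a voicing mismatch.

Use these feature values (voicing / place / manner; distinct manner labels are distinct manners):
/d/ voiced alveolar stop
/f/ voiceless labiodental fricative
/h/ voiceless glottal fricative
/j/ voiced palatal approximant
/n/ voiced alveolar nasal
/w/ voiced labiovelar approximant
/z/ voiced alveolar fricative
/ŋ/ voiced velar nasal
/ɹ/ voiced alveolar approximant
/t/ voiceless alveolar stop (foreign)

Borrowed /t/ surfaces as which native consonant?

d

/d/ is closest: same manner (stop), place distance 0 (alveolar→alveolar), voicing differs (+1); total 1. Next closest is /n/ at distance 5.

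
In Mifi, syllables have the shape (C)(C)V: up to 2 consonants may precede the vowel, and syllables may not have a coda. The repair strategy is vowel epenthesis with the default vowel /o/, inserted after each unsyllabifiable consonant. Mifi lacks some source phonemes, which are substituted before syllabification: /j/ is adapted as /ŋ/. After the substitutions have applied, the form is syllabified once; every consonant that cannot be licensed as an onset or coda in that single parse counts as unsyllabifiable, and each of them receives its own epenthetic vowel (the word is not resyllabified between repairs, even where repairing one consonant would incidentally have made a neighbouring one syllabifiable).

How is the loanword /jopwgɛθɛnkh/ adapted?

ŋopowgɛθɛnokoho

Substitution: /j/ → /ŋ/, giving /ŋopwgɛθɛnkh/.
Under (C)(C)V, the unsyllabifiable consonants are /p/, /n/, /k/, /h/ (no codas are permitted; onsets may contain at most 2 consonants).
Each unlicensed consonant becomes the onset of a new syllable: /p/ → /po/, /n/ → /no/, /k/ → /ko/, /h/ → /ho/.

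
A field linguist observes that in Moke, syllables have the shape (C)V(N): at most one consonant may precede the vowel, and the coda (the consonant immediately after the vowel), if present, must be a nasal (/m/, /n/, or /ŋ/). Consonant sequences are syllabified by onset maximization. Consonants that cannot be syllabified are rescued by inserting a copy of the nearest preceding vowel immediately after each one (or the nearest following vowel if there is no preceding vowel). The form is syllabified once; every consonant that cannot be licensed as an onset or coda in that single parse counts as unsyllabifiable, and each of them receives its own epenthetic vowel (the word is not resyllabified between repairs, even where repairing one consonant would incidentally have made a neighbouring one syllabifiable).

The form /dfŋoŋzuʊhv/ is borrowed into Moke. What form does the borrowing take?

Syllabifying with onset maximization leaves /d/, /f/, /h/, /v/ stranded (only a nasal (/m/, /n/, or /ŋ/) is licensed in coda position; onsets are limited to one consonant).
Each unlicensed consonant becomes the onset of a new syllable: /d/ → /do/, /f/ → /fo/, /h/ → /hʊ/, /v/ → /vʊ/.

dofoŋoŋzuʊhʊvʊ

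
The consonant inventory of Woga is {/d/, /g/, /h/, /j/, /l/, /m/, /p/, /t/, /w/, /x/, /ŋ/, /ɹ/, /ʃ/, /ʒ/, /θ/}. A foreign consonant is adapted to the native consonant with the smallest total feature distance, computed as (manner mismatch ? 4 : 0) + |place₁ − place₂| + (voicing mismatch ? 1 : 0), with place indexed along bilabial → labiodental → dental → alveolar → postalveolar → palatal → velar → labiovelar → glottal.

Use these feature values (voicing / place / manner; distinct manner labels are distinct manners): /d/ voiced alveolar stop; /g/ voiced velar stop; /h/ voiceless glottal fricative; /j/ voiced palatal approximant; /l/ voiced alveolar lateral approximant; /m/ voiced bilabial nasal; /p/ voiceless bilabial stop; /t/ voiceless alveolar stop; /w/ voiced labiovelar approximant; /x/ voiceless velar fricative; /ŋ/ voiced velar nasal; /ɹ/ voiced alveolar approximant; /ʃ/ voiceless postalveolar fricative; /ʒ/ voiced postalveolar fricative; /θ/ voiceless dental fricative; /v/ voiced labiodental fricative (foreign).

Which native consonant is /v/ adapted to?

/θ/ is closest: same manner (fricative), place distance 1 (labiodental→dental), voicing differs (+1); total 2. Next closest is /ʒ/ at distance 3.

θ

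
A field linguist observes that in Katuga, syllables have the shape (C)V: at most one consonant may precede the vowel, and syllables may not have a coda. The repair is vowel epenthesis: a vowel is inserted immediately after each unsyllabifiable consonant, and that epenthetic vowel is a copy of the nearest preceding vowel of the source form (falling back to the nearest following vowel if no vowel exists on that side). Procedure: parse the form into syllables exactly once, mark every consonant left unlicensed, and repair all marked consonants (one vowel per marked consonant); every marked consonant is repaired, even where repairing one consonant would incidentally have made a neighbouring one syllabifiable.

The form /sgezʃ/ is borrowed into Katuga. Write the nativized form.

The consonants /s/, /z/, /ʃ/ cannot be parsed into a legal (C)V syllable (no codas are permitted; onsets are limited to one consonant).
Inserting the epenthetic vowel yields /s/ → /se/, /z/ → /ze/, /ʃ/ → /ʃe/.

segezeʃe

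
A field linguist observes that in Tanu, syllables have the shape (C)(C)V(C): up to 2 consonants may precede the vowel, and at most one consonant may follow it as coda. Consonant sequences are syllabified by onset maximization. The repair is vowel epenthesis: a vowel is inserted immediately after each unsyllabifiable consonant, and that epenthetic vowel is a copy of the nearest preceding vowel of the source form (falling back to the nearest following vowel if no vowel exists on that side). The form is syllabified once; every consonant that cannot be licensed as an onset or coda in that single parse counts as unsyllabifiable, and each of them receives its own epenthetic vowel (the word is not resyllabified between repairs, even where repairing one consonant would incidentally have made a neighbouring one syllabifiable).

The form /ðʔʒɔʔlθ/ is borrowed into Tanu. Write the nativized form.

ðɔʔʒɔʔlɔθɔ

Syllabifying with onset maximization leaves /ð/, /l/, /θ/ stranded (at most one coda consonant is licensed; onsets may contain at most 2 consonants).
Inserting the epenthetic vowel yields /ð/ → /ðɔ/, /l/ → /lɔ/, /θ/ → /θɔ/.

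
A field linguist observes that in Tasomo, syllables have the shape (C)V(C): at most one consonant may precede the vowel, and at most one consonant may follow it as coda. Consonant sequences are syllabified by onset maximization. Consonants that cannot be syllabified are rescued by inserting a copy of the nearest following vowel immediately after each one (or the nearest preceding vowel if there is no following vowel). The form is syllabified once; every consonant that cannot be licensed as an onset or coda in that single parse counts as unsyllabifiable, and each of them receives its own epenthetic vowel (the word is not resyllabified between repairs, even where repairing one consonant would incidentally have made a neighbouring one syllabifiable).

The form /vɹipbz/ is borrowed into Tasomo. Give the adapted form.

Under (C)V(C), the unsyllabifiable consonants are /v/, /b/, /z/ (at most one coda consonant is licensed; onsets are limited to one consonant).
Each unlicensed consonant becomes the onset of a new syllable: /v/ → /vi/, /b/ → /bi/, /z/ → /zi/.

viɹipbizi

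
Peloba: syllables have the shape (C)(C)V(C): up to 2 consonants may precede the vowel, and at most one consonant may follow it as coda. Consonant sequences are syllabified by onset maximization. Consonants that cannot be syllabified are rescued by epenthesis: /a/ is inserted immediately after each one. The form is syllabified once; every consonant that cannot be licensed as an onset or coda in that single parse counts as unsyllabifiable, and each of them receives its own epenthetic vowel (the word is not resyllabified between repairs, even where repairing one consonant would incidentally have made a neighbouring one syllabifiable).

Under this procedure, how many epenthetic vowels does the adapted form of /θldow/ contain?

1

The unsyllabifiable consonants are /θ/; each receives one epenthetic vowel.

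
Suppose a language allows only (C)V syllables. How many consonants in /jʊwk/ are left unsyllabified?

The consonants /w/, /k/ cannot be parsed into a legal (C)V syllable (no codas are permitted; onsets are limited to one consonant).

2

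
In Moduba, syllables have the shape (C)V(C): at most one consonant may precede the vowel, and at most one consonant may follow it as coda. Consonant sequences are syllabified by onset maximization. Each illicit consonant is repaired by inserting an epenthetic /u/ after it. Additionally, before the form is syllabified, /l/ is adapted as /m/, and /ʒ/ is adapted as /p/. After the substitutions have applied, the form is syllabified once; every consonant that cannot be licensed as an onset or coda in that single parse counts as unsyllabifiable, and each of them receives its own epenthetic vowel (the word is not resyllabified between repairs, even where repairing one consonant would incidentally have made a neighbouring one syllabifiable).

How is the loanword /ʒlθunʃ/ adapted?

Substitution: /ʒ/ → /p/, /l/ → /m/, giving /pmθunʃ/.
Under (C)V(C), the unsyllabifiable consonants are /p/, /m/, /ʃ/ (at most one coda consonant is licensed; onsets are limited to one consonant).
Each unlicensed consonant becomes the onset of a new syllable: /p/ → /pu/, /m/ → /mu/, /ʃ/ → /ʃu/.

pumuθunʃu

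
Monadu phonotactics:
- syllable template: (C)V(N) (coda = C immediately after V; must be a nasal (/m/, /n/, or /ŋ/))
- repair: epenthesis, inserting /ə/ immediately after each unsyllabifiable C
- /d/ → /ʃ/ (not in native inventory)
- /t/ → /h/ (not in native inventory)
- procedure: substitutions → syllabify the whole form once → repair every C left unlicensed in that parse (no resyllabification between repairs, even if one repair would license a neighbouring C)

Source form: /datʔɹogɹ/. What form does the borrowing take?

ʃahəʔəɹogəɹə

Substitution: /d/ → /ʃ/, /t/ → /h/, giving /ʃahʔɹogɹ/.
Syllabifying with onset maximization leaves /h/, /ʔ/, /g/, /ɹ/ stranded (only a nasal (/m/, /n/, or /ŋ/) is licensed in coda position; onsets are limited to one consonant).
Each unlicensed consonant becomes the onset of a new syllable: /h/ → /hə/, /ʔ/ → /ʔə/, /g/ → /gə/, /ɹ/ → /ɹə/.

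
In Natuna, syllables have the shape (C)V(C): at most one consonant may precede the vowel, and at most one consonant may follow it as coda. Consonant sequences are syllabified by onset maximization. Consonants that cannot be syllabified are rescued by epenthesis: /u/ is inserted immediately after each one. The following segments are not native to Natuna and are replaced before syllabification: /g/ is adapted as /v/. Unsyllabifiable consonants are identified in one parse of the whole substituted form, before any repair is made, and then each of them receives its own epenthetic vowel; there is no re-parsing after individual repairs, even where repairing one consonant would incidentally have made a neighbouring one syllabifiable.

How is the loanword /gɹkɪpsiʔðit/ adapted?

vuɹukɪpsiʔðit

Substitution: /g/ → /v/, giving /vɹkɪpsiʔðit/.
Under (C)V(C), the unsyllabifiable consonants are /v/, /ɹ/ (at most one coda consonant is licensed; onsets are limited to one consonant).
Each unlicensed consonant becomes the onset of a new syllable: /v/ → /vu/, /ɹ/ → /ɹu/.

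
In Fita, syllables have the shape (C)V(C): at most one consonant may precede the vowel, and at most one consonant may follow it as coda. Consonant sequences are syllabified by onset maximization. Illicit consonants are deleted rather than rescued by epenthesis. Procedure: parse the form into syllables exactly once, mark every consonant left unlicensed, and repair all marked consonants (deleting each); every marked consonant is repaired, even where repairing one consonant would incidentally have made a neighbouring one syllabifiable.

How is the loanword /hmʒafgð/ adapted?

ʒaf

Syllabifying with onset maximization leaves /h/, /m/, /g/, /ð/ stranded (at most one coda consonant is licensed; onsets are limited to one consonant).
Deletion applies to /h/, /m/, /g/, /ð/.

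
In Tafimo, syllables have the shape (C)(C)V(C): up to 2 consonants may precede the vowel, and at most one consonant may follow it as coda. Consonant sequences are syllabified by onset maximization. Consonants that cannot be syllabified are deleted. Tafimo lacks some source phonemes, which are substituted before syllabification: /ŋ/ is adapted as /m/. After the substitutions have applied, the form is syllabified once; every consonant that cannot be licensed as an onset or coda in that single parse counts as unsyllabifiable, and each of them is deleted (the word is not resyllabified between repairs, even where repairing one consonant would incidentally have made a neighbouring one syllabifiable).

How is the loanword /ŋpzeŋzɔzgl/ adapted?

Substitution: /ŋ/ → /m/, giving /mpzemzɔzgl/.
Under (C)(C)V(C), the unsyllabifiable consonants are /m/, /g/, /l/ (at most one coda consonant is licensed; onsets may contain at most 2 consonants).
Deletion applies to /m/, /g/, /l/.

pzemzɔz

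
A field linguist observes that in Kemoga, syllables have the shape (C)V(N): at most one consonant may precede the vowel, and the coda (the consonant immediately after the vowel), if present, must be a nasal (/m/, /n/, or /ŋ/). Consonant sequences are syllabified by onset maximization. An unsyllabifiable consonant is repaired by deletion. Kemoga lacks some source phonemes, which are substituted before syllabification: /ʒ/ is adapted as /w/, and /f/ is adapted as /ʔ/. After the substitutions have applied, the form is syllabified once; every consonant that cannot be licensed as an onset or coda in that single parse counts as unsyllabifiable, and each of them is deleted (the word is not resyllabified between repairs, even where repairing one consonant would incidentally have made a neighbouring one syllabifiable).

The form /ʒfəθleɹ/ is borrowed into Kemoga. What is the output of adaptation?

ʔəle

Substitution: /ʒ/ → /w/, /f/ → /ʔ/, giving /wʔəθleɹ/.
Syllabifying with onset maximization leaves /w/, /θ/, /ɹ/ stranded (only a nasal (/m/, /n/, or /ŋ/) is licensed in coda position; onsets are limited to one consonant).
Deleting the stranded consonants removes /w/, /θ/, /ɹ/.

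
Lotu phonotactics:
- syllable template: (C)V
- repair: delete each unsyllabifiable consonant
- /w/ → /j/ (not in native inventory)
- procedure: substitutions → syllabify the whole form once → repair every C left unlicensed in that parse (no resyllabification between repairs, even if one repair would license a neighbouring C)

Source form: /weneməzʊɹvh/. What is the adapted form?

Substitution: /w/ → /j/, giving /jeneməzʊɹvh/.
Under (C)V, the unsyllabifiable consonants are /ɹ/, /v/, /h/ (no codas are permitted; onsets are limited to one consonant).
Deletion applies to /ɹ/, /v/, /h/.

jeneməzʊ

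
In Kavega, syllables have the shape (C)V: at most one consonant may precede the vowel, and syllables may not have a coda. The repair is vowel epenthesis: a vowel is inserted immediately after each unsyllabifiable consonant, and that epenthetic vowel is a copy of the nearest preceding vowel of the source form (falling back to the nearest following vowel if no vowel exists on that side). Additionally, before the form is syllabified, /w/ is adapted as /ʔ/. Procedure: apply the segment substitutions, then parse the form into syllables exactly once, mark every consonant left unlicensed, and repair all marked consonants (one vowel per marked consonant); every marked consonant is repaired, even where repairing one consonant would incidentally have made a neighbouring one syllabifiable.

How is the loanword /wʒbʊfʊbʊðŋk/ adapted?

ʔʊʒʊbʊfʊbʊðʊŋʊkʊ

Substitution: /w/ → /ʔ/, giving /ʔʒbʊfʊbʊðŋk/.
Syllabifying with onset maximization leaves /ʔ/, /ʒ/, /ð/, /ŋ/, /k/ stranded (no codas are permitted; onsets are limited to one consonant).
Inserting the epenthetic vowel yields /ʔ/ → /ʔʊ/, /ʒ/ → /ʒʊ/, /ð/ → /ðʊ/, /ŋ/ → /ŋʊ/, /k/ → /kʊ/.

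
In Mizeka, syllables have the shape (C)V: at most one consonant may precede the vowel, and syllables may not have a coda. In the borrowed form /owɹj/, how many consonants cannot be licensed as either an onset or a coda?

3

Syllabifying with onset maximization leaves /w/, /ɹ/, /j/ stranded (no codas are permitted; onsets are limited to one consonant).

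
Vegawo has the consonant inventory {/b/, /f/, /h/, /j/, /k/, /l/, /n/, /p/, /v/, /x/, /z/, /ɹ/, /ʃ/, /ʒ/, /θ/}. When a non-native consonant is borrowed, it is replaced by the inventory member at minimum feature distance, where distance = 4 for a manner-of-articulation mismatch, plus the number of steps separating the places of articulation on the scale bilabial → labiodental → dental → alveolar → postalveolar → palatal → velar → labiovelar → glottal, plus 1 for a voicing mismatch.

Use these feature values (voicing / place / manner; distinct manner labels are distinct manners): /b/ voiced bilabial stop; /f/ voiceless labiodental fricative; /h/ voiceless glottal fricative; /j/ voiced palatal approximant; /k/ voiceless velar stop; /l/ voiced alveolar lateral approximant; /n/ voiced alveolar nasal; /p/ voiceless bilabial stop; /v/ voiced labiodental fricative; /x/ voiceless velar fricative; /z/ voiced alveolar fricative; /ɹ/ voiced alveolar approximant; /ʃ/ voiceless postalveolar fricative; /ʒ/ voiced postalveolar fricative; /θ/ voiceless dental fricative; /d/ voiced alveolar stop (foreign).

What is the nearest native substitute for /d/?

b

/b/ is closest: same manner (stop), place distance 3 (alveolar→bilabial), same voicing; total 3. Next closest is /k/ at distance 4.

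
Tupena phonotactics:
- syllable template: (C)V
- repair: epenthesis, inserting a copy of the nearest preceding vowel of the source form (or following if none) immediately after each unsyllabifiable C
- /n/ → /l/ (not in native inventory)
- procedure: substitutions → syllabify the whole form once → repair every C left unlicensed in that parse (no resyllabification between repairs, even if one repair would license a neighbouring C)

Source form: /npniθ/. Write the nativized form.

Substitution: /n/ → /l/, giving /lpliθ/.
Under (C)V, the unsyllabifiable consonants are /l/, /p/, /θ/ (no codas are permitted; onsets are limited to one consonant).
Epenthesis after each stranded consonant: /l/ → /li/, /p/ → /pi/, /θ/ → /θi/.

lipiliθi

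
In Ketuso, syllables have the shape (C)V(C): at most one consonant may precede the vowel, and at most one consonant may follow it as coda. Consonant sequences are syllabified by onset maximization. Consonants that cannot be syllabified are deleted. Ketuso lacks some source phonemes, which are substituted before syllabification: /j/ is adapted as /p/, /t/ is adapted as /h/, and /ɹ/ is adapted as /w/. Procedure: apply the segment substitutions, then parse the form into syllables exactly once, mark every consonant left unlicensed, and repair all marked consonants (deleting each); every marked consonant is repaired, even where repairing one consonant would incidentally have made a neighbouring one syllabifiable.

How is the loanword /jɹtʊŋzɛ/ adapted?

hʊŋzɛ

Substitution: /j/ → /p/, /ɹ/ → /w/, /t/ → /h/, giving /pwhʊŋzɛ/.
The consonants /p/, /w/ cannot be parsed into a legal (C)V(C) syllable (at most one coda consonant is licensed; onsets are limited to one consonant).
Deletion applies to /p/, /w/.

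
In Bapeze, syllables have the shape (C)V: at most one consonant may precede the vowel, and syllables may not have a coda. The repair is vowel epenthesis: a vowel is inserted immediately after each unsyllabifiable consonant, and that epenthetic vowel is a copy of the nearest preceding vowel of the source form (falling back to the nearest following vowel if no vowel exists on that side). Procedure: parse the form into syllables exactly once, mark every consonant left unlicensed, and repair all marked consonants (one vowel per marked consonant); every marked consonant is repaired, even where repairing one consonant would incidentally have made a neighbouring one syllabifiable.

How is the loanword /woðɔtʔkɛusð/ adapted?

The consonants /t/, /ʔ/, /s/, /ð/ cannot be parsed into a legal (C)V syllable (no codas are permitted; onsets are limited to one consonant).
Each unlicensed consonant becomes the onset of a new syllable: /t/ → /tɔ/, /ʔ/ → /ʔɔ/, /s/ → /su/, /ð/ → /ðu/.

woðɔtɔʔɔkɛusuðu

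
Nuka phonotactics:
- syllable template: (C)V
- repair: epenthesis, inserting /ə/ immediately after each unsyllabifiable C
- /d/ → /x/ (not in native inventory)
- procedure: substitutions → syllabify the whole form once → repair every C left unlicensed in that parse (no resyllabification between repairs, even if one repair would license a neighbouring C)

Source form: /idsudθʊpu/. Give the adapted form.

ixəsuxəθʊpu

Substitution: /d/ → /x/, giving /ixsuxθʊpu/.
Under (C)V, the unsyllabifiable consonants are /x/, /x/ (no codas are permitted; onsets are limited to one consonant).
Each unlicensed consonant becomes the onset of a new syllable: /x/ → /xə/, /x/ → /xə/.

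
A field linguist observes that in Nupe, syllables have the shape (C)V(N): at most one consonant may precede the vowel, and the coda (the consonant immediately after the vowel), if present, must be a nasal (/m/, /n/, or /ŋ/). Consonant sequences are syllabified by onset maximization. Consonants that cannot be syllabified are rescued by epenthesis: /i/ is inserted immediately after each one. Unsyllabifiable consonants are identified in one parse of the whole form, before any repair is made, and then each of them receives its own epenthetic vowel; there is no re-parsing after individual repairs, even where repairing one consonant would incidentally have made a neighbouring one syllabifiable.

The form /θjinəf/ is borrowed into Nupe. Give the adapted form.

Under (C)V(N), the unsyllabifiable consonants are /θ/, /f/ (only a nasal (/m/, /n/, or /ŋ/) is licensed in coda position; onsets are limited to one consonant).
Epenthesis after each stranded consonant: /θ/ → /θi/, /f/ → /fi/.

θijinəfi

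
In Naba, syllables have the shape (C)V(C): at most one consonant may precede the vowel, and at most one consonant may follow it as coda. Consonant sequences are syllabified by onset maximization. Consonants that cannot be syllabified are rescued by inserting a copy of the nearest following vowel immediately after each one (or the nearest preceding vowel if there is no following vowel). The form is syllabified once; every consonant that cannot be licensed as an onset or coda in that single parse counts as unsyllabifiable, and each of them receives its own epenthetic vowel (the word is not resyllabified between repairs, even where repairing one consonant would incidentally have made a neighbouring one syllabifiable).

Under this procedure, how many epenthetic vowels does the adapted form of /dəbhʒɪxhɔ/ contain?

The unsyllabifiable consonants are /h/; each receives one epenthetic vowel.

1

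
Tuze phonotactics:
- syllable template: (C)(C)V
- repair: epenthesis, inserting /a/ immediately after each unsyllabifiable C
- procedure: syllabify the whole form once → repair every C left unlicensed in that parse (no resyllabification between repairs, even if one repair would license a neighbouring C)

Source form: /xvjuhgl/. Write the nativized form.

xavjuhagala

Syllabifying with onset maximization leaves /x/, /h/, /g/, /l/ stranded (no codas are permitted; onsets may contain at most 2 consonants).
Inserting the epenthetic vowel yields /x/ → /xa/, /h/ → /ha/, /g/ → /ga/, /l/ → /la/.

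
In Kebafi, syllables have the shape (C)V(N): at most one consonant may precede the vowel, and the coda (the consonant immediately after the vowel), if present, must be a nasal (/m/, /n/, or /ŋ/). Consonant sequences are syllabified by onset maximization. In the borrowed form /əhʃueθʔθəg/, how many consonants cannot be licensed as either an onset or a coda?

Under (C)V(N), the unsyllabifiable consonants are /h/, /θ/, /ʔ/, /g/ (only a nasal (/m/, /n/, or /ŋ/) is licensed in coda position; onsets are limited to one consonant).

4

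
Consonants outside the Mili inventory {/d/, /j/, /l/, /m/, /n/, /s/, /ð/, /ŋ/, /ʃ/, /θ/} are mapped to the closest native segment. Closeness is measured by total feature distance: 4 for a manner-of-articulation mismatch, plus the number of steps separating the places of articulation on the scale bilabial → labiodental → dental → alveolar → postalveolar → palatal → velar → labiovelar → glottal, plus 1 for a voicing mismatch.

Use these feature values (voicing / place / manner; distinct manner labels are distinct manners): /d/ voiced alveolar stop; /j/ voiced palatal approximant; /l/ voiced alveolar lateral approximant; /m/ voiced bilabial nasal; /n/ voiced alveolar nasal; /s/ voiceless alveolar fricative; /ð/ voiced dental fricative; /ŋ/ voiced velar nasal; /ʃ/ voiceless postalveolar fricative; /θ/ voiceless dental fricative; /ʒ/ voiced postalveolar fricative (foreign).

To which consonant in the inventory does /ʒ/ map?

/ʃ/ is closest: same manner (fricative), place distance 0 (postalveolar→postalveolar), voicing differs (+1); total 1. Next closest is /s/ at distance 2.

ʃ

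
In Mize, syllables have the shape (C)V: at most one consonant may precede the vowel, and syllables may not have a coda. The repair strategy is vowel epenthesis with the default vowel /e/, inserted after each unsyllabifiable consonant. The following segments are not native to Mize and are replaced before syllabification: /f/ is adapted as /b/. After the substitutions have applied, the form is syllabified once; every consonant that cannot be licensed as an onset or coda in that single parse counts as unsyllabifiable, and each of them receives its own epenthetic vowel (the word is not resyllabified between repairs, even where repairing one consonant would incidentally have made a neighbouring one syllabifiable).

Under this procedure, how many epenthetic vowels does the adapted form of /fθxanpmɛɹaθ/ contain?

5

After substitution the input is /bθxanpmɛɹaθ/.
The unsyllabifiable consonants are /b/, /θ/, /n/, /p/, /θ/; each receives one epenthetic vowel.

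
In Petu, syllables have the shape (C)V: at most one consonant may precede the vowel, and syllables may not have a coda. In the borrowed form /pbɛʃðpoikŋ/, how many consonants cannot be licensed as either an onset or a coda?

Syllabifying with onset maximization leaves /p/, /ʃ/, /ð/, /k/, /ŋ/ stranded (no codas are permitted; onsets are limited to one consonant).

5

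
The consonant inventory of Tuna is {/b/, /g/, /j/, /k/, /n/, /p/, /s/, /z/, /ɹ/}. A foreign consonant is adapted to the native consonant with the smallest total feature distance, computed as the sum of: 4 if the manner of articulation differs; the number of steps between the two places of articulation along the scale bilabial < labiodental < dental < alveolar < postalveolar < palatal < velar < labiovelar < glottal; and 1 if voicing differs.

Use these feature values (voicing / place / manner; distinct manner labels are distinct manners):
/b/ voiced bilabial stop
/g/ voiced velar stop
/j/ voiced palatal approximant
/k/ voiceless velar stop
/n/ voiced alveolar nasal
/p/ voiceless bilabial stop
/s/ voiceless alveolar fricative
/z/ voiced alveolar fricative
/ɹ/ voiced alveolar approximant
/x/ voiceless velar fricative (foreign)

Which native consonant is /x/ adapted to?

s

/s/ is closest: same manner (fricative), place distance 3 (velar→alveolar), same voicing; total 3. Next closest is /k/ at distance 4.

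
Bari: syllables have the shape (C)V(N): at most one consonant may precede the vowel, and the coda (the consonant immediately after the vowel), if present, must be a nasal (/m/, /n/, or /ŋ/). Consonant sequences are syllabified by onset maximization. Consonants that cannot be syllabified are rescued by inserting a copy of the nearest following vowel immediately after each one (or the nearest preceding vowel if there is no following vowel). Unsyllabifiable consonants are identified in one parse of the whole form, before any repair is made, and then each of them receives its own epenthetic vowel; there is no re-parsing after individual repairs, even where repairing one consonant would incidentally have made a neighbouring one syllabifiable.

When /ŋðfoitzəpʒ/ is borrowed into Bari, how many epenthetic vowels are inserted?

The unsyllabifiable consonants are /ŋ/, /ð/, /t/, /p/, /ʒ/; each receives one epenthetic vowel.

5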